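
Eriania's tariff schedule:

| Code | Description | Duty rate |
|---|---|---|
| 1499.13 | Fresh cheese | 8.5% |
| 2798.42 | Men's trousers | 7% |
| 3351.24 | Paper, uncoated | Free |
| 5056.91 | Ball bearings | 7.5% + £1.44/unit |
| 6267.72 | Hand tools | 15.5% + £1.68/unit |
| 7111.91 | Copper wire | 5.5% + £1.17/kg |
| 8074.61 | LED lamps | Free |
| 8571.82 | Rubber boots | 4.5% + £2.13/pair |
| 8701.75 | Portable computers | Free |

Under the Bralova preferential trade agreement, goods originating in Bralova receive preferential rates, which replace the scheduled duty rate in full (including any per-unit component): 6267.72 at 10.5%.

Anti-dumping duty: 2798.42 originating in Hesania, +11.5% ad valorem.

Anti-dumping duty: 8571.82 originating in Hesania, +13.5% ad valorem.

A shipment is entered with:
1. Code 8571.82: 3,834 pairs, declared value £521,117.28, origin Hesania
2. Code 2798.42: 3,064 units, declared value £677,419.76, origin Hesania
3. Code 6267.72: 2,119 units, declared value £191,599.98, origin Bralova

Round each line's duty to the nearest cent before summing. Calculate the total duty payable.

£247,408.19

Line 1 (8571.82, Hesania, 3,834 pairs, £521,117.28):
Base rate for 8571.82 is 4.5% + £2.13/pair.
Additional duty on 8571.82 from Hesania: +13.5%. Applied ad valorem rate: 4.5% + 13.5% = 18%.
Duty = £521,117.28 × 18% + 3,834 × £2.13 = £101,967.53.
Line 2 (2798.42, Hesania, 3,064 units, £677,419.76):
Base rate for 2798.42 is 7%.
Additional duty on 2798.42 from Hesania: +11.5%. Applied ad valorem rate: 7% + 11.5% = 18.5%.
Duty = £677,419.76 × 18.5% = £125,322.66.
Line 3 (6267.72, Bralova, 2,119 units, £191,599.98):
Base rate for 6267.72 is 15.5% + £1.68/unit.
Origin Bralova qualifies under the Eriania–Bralova agreement and 6267.72 is covered: preferential rate 10.5% applies instead.
Duty = £191,599.98 × 10.5% = £20,118.00.
Total = £101,967.53 + £125,322.66 + £20,118.00 = £247,408.19.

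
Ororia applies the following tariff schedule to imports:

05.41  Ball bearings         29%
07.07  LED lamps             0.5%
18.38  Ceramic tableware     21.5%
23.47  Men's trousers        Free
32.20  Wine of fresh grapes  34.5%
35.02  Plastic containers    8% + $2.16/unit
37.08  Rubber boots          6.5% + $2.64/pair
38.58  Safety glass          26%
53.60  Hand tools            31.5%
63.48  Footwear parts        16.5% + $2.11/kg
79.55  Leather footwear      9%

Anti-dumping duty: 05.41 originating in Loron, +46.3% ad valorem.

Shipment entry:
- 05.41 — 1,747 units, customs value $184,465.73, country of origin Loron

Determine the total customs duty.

Line 1 (05.41, Loron, 1,747 units, $184,465.73):
Base rate for 05.41 is 29%.
Additional duty on 05.41 from Loron: +46.3%. Applied ad valorem rate: 29% + 46.3% = 75.3%.
Duty = $184,465.73 × 75.3% = $138,902.69.

$138,902.69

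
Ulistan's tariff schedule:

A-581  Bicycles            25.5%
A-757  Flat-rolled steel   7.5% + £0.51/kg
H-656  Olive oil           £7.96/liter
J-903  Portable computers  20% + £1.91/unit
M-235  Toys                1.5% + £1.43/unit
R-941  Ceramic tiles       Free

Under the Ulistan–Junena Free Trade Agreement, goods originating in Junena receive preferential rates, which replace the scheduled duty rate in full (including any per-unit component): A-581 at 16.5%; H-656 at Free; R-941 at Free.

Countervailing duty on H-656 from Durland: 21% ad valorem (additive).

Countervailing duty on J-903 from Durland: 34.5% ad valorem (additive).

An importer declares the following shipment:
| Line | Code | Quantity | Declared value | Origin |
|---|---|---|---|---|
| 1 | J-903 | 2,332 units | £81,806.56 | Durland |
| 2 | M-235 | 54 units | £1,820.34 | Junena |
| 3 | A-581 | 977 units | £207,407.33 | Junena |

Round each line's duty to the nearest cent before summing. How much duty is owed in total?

Line 1 (J-903, Durland, 2,332 units, £81,806.56):
Base rate for J-903 is 20% + £1.91/unit.
Additional duty on J-903 from Durland: +34.5%. Applied ad valorem rate: 20% + 34.5% = 54.5%.
Duty = £81,806.56 × 54.5% + 2,332 × £1.91 = £49,038.70.
Line 2 (M-235, Junena, 54 units, £1,820.34):
Base rate for M-235 is 1.5% + £1.43/unit.
Origin Junena is the FTA partner but M-235 is not on the preference list; base rate stands.
Duty = £1,820.34 × 1.5% + 54 × £1.43 = £104.53.
Line 3 (A-581, Junena, 977 units, £207,407.33):
Base rate for A-581 is 25.5%.
Origin Junena qualifies under the Ulistan–Junena agreement and A-581 is covered: preferential rate 16.5% applies instead.
Duty = £207,407.33 × 16.5% = £34,222.21.
Total = £49,038.70 + £104.53 + £34,222.21 = £83,365.44.

£83,365.44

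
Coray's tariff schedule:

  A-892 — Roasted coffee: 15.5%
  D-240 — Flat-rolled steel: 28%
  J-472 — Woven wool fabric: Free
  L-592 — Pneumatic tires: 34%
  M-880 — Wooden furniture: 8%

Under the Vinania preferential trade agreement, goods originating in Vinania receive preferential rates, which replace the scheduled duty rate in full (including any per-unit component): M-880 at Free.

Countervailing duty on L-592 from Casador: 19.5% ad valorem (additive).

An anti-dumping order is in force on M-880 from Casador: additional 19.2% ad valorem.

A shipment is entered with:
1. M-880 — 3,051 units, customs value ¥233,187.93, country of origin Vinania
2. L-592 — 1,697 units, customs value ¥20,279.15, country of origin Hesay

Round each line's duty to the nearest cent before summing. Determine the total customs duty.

¥6,894.91

Line 1 (M-880, Vinania, 3,051 units, ¥233,187.93):
Base rate for M-880 is 8%.
Origin Vinania qualifies under the Coray–Vinania agreement and M-880 is covered: preferential rate Free applies instead.
The additional-duty order on M-880 targets Casador, not Vinania; it does not apply.
Duty = ¥233,187.93 × 0% = ¥0.00.
Line 2 (L-592, Hesay, 1,697 units, ¥20,279.15):
Base rate for L-592 is 34%.
The additional-duty order on L-592 targets Casador, not Hesay; it does not apply.
Duty = ¥20,279.15 × 34% = ¥6,894.91.
Total = ¥0.00 + ¥6,894.91 = ¥6,894.91.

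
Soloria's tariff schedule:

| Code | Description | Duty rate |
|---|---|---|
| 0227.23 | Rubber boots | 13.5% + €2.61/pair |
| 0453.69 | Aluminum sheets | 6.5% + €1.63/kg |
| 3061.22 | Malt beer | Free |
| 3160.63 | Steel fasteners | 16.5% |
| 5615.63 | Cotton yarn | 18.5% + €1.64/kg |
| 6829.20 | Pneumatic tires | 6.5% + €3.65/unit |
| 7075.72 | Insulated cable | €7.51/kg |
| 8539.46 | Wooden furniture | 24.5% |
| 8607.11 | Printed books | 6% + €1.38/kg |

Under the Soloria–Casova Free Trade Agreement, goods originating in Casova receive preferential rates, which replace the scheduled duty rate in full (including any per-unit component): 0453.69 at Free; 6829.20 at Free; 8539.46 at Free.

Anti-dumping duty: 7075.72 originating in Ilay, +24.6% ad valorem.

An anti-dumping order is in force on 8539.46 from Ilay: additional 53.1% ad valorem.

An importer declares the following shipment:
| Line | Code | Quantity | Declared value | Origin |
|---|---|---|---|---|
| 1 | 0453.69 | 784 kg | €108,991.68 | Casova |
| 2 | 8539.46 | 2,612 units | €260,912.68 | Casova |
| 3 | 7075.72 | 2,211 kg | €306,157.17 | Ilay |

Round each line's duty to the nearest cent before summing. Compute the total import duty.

Line 1 (0453.69, Casova, 784 kg, €108,991.68):
Base rate for 0453.69 is 6.5% + €1.63/kg.
Origin Casova qualifies under the Soloria–Casova agreement and 0453.69 is covered: preferential rate Free applies instead.
Duty = €108,991.68 × 0% = €0.00.
Line 2 (8539.46, Casova, 2,612 units, €260,912.68):
Base rate for 8539.46 is 24.5%.
Origin Casova qualifies under the Soloria–Casova agreement and 8539.46 is covered: preferential rate Free applies instead.
The additional-duty order on 8539.46 targets Ilay, not Casova; it does not apply.
Duty = €260,912.68 × 0% = €0.00.
Line 3 (7075.72, Ilay, 2,211 kg, €306,157.17):
Base rate for 7075.72 is €7.51/kg.
Additional duty on 7075.72 from Ilay: +24.6% ad valorem. Applied ad valorem rate = 24.6%.
Duty = €306,157.17 × 24.6% + 2,211 × €7.51 = €91,919.27.
Total = €0.00 + €0.00 + €91,919.27 = €91,919.27.

€91,919.27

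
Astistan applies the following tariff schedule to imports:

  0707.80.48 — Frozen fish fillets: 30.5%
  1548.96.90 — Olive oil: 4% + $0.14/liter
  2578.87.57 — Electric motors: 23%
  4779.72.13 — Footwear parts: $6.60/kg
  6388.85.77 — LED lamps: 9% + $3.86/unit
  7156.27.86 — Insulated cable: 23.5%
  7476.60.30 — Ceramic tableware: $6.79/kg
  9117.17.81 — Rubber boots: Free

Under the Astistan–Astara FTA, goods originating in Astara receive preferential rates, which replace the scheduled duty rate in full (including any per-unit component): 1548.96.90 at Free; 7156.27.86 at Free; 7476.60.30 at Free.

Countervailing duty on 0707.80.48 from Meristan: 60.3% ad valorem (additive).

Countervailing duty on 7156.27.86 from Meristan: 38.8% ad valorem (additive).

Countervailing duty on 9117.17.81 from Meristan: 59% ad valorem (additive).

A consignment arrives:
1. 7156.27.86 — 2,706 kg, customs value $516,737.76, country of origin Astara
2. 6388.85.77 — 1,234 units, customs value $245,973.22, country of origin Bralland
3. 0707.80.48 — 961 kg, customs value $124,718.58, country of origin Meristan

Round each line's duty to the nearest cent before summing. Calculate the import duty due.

Line 1 (7156.27.86, Astara, 2,706 kg, $516,737.76):
Base rate for 7156.27.86 is 23.5%.
Origin Astara qualifies under the Astistan–Astara agreement and 7156.27.86 is covered: preferential rate Free applies instead.
The additional-duty order on 7156.27.86 targets Meristan, not Astara; it does not apply.
Duty = $516,737.76 × 0% = $0.00.
Line 2 (6388.85.77, Bralland, 1,234 units, $245,973.22):
Base rate for 6388.85.77 is 9% + $3.86/unit.
Duty = $245,973.22 × 9% + 1,234 × $3.86 = $26,900.83.
Line 3 (0707.80.48, Meristan, 961 kg, $124,718.58):
Base rate for 0707.80.48 is 30.5%.
Additional duty on 0707.80.48 from Meristan: +60.3%. Applied ad valorem rate: 30.5% + 60.3% = 90.8%.
Duty = $124,718.58 × 90.8% = $113,244.47.
Total = $0.00 + $26,900.83 + $113,244.47 = $140,145.30.

$140,145.30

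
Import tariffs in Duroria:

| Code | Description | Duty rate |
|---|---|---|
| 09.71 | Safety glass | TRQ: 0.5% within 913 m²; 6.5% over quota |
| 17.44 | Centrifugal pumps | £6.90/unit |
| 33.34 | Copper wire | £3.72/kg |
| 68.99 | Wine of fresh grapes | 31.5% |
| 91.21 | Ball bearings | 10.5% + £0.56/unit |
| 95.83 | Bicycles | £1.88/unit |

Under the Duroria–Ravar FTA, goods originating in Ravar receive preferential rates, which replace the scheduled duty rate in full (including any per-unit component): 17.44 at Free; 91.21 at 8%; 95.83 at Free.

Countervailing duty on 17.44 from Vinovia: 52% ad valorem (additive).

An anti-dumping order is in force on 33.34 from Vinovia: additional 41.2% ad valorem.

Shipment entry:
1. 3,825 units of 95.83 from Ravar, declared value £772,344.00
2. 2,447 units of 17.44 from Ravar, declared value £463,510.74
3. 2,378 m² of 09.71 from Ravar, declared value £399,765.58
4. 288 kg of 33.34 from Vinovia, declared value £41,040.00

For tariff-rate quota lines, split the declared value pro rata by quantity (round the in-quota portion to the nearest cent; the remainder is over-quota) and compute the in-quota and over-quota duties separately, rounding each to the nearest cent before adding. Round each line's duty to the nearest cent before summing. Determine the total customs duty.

Line 1 (95.83, Ravar, 3,825 units, £772,344.00):
Base rate for 95.83 is £1.88/unit.
Origin Ravar qualifies under the Duroria–Ravar agreement and 95.83 is covered: preferential rate Free applies instead.
Duty = £772,344.00 × 0% = £0.00.
Line 2 (17.44, Ravar, 2,447 units, £463,510.74):
Base rate for 17.44 is £6.90/unit.
Origin Ravar qualifies under the Duroria–Ravar agreement and 17.44 is covered: preferential rate Free applies instead.
The additional-duty order on 17.44 targets Vinovia, not Ravar; it does not apply.
Duty = £463,510.74 × 0% = £0.00.
Line 3 (09.71, Ravar, 2,378 m², £399,765.58):
Code 09.71 is under a tariff-rate quota (threshold 913 m²). In-quota: 913 m² at 0.5%; over-quota: 1,465 m² at 6.5%.
Pro-rata value split: in-quota = £399,765.58 × 913/2,378 = £153,484.43; over-quota = £399,765.58 − £153,484.43 = £246,281.15.
In-quota duty = £153,484.43 × 0.5% = £767.42. Over-quota duty = £246,281.15 × 6.5% = £16,008.27.
Line duty = £767.42 + £16,008.27 = £16,775.69.
Line 4 (33.34, Vinovia, 288 kg, £41,040.00):
Base rate for 33.34 is £3.72/kg.
Additional duty on 33.34 from Vinovia: +41.2% ad valorem. Applied ad valorem rate = 41.2%.
Duty = £41,040.00 × 41.2% + 288 × £3.72 = £17,979.84.
Total = £0.00 + £0.00 + £16,775.69 + £17,979.84 = £34,755.53.

£34,755.53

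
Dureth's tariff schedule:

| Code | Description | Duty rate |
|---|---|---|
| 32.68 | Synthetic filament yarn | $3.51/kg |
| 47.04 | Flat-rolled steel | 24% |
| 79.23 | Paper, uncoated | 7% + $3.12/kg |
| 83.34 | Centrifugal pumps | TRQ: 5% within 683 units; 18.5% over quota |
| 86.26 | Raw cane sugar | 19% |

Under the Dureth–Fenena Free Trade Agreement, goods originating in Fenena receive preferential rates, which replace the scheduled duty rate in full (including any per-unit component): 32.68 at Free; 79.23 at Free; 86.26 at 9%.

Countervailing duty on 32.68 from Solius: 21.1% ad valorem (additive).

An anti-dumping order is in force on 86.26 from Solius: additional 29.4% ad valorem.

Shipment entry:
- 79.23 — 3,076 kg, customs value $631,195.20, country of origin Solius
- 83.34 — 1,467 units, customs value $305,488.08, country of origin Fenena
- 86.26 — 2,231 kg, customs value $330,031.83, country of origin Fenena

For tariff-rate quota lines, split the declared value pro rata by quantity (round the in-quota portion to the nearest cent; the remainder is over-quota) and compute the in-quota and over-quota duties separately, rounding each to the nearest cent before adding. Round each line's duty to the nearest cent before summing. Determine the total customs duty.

$120,798.17

Line 1 (79.23, Solius, 3,076 kg, $631,195.20):
Base rate for 79.23 is 7% + $3.12/kg.
79.23 has an FTA preferential rate, but origin Solius is not Fenena; base rate stands.
Duty = $631,195.20 × 7% + 3,076 × $3.12 = $53,780.78.
Line 2 (83.34, Fenena, 1,467 units, $305,488.08):
Code 83.34 is under a tariff-rate quota (threshold 683 units). In-quota: 683 units at 5%; over-quota: 784 units at 18.5%.
Pro-rata value split: in-quota = $305,488.08 × 683/1,467 = $142,227.92; over-quota = $305,488.08 − $142,227.92 = $163,260.16.
In-quota duty = $142,227.92 × 5% = $7,111.40. Over-quota duty = $163,260.16 × 18.5% = $30,203.13.
Line duty = $7,111.40 + $30,203.13 = $37,314.53.
Line 3 (86.26, Fenena, 2,231 kg, $330,031.83):
Base rate for 86.26 is 19%.
Origin Fenena qualifies under the Dureth–Fenena agreement and 86.26 is covered: preferential rate 9% applies instead.
The additional-duty order on 86.26 targets Solius, not Fenena; it does not apply.
Duty = $330,031.83 × 9% = $29,702.86.
Total = $53,780.78 + $37,314.53 + $29,702.86 = $120,798.17.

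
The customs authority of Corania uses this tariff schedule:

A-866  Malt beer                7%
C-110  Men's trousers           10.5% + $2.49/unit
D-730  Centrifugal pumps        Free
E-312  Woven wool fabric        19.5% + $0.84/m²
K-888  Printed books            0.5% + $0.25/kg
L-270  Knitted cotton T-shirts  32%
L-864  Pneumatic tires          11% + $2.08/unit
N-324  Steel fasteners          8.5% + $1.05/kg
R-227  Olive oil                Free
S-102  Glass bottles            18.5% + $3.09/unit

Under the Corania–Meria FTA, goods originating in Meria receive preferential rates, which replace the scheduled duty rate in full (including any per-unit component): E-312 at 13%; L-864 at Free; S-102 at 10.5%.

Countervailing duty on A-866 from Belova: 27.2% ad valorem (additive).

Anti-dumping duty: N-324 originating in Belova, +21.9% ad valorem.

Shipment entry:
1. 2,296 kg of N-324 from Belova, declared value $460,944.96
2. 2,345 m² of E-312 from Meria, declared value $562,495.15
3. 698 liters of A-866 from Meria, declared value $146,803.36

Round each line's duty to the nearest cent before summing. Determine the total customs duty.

Line 1 (N-324, Belova, 2,296 kg, $460,944.96):
Base rate for N-324 is 8.5% + $1.05/kg.
Additional duty on N-324 from Belova: +21.9%. Applied ad valorem rate: 8.5% + 21.9% = 30.4%.
Duty = $460,944.96 × 30.4% + 2,296 × $1.05 = $142,538.07.
Line 2 (E-312, Meria, 2,345 m², $562,495.15):
Base rate for E-312 is 19.5% + $0.84/m².
Origin Meria qualifies under the Corania–Meria agreement and E-312 is covered: preferential rate 13% applies instead.
Duty = $562,495.15 × 13% = $73,124.37.
Line 3 (A-866, Meria, 698 liters, $146,803.36):
Base rate for A-866 is 7%.
Origin Meria is the FTA partner but A-866 is not on the preference list; base rate stands.
The additional-duty order on A-866 targets Belova, not Meria; it does not apply.
Duty = $146,803.36 × 7% = $10,276.24.
Total = $142,538.07 + $73,124.37 + $10,276.24 = $225,938.68.

$225,938.68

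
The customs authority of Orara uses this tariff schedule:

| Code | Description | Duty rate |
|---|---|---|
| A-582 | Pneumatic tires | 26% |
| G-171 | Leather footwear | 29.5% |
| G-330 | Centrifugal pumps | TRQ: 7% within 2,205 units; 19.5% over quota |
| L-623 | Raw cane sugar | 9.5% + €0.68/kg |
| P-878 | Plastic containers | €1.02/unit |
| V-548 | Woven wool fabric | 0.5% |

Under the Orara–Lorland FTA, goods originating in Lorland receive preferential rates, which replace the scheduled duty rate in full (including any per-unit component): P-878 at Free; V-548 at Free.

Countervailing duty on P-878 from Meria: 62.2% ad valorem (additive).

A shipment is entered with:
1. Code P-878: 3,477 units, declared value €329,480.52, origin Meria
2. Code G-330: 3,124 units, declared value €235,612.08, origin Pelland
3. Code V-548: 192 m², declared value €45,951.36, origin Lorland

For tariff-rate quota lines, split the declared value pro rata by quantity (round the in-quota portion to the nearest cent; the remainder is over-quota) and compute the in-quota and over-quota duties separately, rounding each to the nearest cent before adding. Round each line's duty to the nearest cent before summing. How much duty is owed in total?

Line 1 (P-878, Meria, 3,477 units, €329,480.52):
Base rate for P-878 is €1.02/unit.
P-878 has an FTA preferential rate, but origin Meria is not Lorland; base rate stands.
Additional duty on P-878 from Meria: +62.2% ad valorem. Applied ad valorem rate = 62.2%.
Duty = €329,480.52 × 62.2% + 3,477 × €1.02 = €208,483.42.
Line 2 (G-330, Pelland, 3,124 units, €235,612.08):
Code G-330 is under a tariff-rate quota (threshold 2,205 units). In-quota: 2,205 units at 7%; over-quota: 919 units at 19.5%.
Pro-rata value split: in-quota = €235,612.08 × 2,205/3,124 = €166,301.10; over-quota = €235,612.08 − €166,301.10 = €69,310.98.
In-quota duty = €166,301.10 × 7% = €11,641.08. Over-quota duty = €69,310.98 × 19.5% = €13,515.64.
Line duty = €11,641.08 + €13,515.64 = €25,156.72.
Line 3 (V-548, Lorland, 192 m², €45,951.36):
Base rate for V-548 is 0.5%.
Origin Lorland qualifies under the Orara–Lorland agreement and V-548 is covered: preferential rate Free applies instead.
Duty = €45,951.36 × 0% = €0.00.
Total = €208,483.42 + €25,156.72 + €0.00 = €233,640.14.

€233,640.14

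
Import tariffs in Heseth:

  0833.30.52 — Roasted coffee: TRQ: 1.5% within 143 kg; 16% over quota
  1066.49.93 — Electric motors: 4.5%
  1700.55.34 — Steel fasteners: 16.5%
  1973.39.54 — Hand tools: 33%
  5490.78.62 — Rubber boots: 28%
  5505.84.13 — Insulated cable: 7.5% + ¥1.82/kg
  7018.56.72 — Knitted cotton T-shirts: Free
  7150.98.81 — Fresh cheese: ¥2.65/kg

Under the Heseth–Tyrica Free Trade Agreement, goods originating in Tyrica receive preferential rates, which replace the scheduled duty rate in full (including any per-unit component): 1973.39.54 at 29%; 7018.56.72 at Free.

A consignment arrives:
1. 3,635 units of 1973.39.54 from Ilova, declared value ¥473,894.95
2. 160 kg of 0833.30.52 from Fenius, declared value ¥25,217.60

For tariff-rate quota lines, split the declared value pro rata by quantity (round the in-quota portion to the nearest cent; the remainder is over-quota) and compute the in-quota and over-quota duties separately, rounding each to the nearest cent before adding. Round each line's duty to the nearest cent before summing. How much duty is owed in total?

¥157,152.10

Line 1 (1973.39.54, Ilova, 3,635 units, ¥473,894.95):
Base rate for 1973.39.54 is 33%.
1973.39.54 has an FTA preferential rate, but origin Ilova is not Tyrica; base rate stands.
Duty = ¥473,894.95 × 33% = ¥156,385.33.
Line 2 (0833.30.52, Fenius, 160 kg, ¥25,217.60):
Code 0833.30.52 is under a tariff-rate quota (threshold 143 kg). In-quota: 143 kg at 1.5%; over-quota: 17 kg at 16%.
Pro-rata value split: in-quota = ¥25,217.60 × 143/160 = ¥22,538.23; over-quota = ¥25,217.60 − ¥22,538.23 = ¥2,679.37.
In-quota duty = ¥22,538.23 × 1.5% = ¥338.07. Over-quota duty = ¥2,679.37 × 16% = ¥428.70.
Line duty = ¥338.07 + ¥428.70 = ¥766.77.
Total = ¥156,385.33 + ¥766.77 = ¥157,152.10.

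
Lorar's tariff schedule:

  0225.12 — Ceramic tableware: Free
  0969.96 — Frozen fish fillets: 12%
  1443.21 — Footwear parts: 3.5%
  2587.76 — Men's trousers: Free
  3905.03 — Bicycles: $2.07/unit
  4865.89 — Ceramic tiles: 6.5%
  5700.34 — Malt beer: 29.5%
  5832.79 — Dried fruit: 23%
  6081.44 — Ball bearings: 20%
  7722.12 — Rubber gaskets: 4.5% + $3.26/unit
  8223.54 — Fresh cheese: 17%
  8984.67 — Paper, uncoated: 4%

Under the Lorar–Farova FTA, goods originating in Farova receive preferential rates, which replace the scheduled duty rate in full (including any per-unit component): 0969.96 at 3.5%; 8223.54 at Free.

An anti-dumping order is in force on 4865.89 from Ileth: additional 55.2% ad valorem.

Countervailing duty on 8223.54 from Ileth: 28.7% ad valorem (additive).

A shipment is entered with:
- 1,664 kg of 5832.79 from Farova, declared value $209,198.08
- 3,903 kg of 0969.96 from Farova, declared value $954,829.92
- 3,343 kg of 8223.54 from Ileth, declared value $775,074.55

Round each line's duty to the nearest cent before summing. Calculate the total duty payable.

$435,743.68

Line 1 (5832.79, Farova, 1,664 kg, $209,198.08):
Base rate for 5832.79 is 23%.
Origin Farova is the FTA partner but 5832.79 is not on the preference list; base rate stands.
Duty = $209,198.08 × 23% = $48,115.56.
Line 2 (0969.96, Farova, 3,903 kg, $954,829.92):
Base rate for 0969.96 is 12%.
Origin Farova qualifies under the Lorar–Farova agreement and 0969.96 is covered: preferential rate 3.5% applies instead.
Duty = $954,829.92 × 3.5% = $33,419.05.
Line 3 (8223.54, Ileth, 3,343 kg, $775,074.55):
Base rate for 8223.54 is 17%.
8223.54 has an FTA preferential rate, but origin Ileth is not Farova; base rate stands.
Additional duty on 8223.54 from Ileth: +28.7%. Applied ad valorem rate: 17% + 28.7% = 45.7%.
Duty = $775,074.55 × 45.7% = $354,209.07.
Total = $48,115.56 + $33,419.05 + $354,209.07 = $435,743.68.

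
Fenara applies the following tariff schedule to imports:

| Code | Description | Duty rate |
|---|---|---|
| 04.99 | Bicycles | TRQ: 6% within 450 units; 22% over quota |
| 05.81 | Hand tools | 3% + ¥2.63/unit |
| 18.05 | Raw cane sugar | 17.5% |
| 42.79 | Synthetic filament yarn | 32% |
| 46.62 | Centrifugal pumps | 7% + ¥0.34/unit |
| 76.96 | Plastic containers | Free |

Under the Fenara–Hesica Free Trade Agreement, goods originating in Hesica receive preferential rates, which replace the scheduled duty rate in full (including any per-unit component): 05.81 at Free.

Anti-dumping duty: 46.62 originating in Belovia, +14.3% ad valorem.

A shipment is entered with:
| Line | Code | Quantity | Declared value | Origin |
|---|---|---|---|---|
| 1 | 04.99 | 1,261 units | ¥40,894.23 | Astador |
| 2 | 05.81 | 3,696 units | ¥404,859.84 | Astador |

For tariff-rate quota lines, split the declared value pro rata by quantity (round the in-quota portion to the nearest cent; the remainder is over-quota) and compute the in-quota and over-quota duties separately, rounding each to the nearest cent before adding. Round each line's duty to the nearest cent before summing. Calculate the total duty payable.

Line 1 (04.99, Astador, 1,261 units, ¥40,894.23):
Code 04.99 is under a tariff-rate quota (threshold 450 units). In-quota: 450 units at 6%; over-quota: 811 units at 22%.
Pro-rata value split: in-quota = ¥40,894.23 × 450/1,261 = ¥14,593.50; over-quota = ¥40,894.23 − ¥14,593.50 = ¥26,300.73.
In-quota duty = ¥14,593.50 × 6% = ¥875.61. Over-quota duty = ¥26,300.73 × 22% = ¥5,786.16.
Line duty = ¥875.61 + ¥5,786.16 = ¥6,661.77.
Line 2 (05.81, Astador, 3,696 units, ¥404,859.84):
Base rate for 05.81 is 3% + ¥2.63/unit.
05.81 has an FTA preferential rate, but origin Astador is not Hesica; base rate stands.
Duty = ¥404,859.84 × 3% + 3,696 × ¥2.63 = ¥21,866.28.
Total = ¥6,661.77 + ¥21,866.28 = ¥28,528.05.

¥28,528.05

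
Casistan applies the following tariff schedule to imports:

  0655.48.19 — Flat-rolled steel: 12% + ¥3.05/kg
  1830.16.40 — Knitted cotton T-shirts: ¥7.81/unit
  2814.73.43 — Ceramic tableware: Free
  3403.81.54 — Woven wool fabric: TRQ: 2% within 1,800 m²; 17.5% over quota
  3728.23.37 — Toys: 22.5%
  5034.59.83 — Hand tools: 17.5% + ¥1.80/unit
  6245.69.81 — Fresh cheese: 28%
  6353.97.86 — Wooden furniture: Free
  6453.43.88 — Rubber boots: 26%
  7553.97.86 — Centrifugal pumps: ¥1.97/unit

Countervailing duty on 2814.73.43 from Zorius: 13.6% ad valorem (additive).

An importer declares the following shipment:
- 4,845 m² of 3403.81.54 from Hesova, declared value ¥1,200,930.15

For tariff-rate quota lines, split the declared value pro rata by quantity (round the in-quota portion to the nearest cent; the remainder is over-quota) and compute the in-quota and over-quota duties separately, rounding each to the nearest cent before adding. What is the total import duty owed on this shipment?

Line 1 (3403.81.54, Hesova, 4,845 m², ¥1,200,930.15):
Code 3403.81.54 is under a tariff-rate quota (threshold 1,800 m²). In-quota: 1,800 m² at 2%; over-quota: 3,045 m² at 17.5%.
Pro-rata value split: in-quota = ¥1,200,930.15 × 1,800/4,845 = ¥446,166.00; over-quota = ¥1,200,930.15 − ¥446,166.00 = ¥754,764.15.
In-quota duty = ¥446,166.00 × 2% = ¥8,923.32. Over-quota duty = ¥754,764.15 × 17.5% = ¥132,083.73.
Line duty = ¥8,923.32 + ¥132,083.73 = ¥141,007.05.

¥141,007.05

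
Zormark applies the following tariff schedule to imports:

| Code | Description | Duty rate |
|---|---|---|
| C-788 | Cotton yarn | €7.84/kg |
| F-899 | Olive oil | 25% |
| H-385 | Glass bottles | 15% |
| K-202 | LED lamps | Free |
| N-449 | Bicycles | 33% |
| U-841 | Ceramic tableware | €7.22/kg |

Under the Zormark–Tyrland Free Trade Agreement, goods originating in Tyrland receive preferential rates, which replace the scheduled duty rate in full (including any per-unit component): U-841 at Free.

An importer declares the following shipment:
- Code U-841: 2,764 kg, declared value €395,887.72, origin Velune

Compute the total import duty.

Line 1 (U-841, Velune, 2,764 kg, €395,887.72):
Base rate for U-841 is €7.22/kg.
U-841 has an FTA preferential rate, but origin Velune is not Tyrland; base rate stands.
Duty = 2,764 × €7.22 = €19,956.08.

€19,956.08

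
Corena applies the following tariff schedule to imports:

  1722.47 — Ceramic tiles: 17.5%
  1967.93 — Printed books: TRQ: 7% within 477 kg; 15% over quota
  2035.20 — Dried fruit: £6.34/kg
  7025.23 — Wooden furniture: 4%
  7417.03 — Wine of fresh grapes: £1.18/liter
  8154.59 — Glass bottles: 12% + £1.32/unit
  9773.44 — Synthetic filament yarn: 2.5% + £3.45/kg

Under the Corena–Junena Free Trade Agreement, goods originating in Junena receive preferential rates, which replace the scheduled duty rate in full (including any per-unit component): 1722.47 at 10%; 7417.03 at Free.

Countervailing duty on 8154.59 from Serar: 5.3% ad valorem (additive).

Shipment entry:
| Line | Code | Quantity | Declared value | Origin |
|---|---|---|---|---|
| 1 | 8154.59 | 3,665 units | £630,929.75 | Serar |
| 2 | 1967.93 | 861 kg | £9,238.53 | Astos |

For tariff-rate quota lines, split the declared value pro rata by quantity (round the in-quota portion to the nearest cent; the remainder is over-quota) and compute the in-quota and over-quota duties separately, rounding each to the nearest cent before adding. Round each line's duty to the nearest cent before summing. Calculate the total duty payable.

Line 1 (8154.59, Serar, 3,665 units, £630,929.75):
Base rate for 8154.59 is 12% + £1.32/unit.
Additional duty on 8154.59 from Serar: +5.3%. Applied ad valorem rate: 12% + 5.3% = 17.3%.
Duty = £630,929.75 × 17.3% + 3,665 × £1.32 = £113,988.65.
Line 2 (1967.93, Astos, 861 kg, £9,238.53):
Code 1967.93 is under a tariff-rate quota (threshold 477 kg). In-quota: 477 kg at 7%; over-quota: 384 kg at 15%.
Pro-rata value split: in-quota = £9,238.53 × 477/861 = £5,118.21; over-quota = £9,238.53 − £5,118.21 = £4,120.32.
In-quota duty = £5,118.21 × 7% = £358.27. Over-quota duty = £4,120.32 × 15% = £618.05.
Line duty = £358.27 + £618.05 = £976.32.
Total = £113,988.65 + £976.32 = £114,964.97.

£114,964.97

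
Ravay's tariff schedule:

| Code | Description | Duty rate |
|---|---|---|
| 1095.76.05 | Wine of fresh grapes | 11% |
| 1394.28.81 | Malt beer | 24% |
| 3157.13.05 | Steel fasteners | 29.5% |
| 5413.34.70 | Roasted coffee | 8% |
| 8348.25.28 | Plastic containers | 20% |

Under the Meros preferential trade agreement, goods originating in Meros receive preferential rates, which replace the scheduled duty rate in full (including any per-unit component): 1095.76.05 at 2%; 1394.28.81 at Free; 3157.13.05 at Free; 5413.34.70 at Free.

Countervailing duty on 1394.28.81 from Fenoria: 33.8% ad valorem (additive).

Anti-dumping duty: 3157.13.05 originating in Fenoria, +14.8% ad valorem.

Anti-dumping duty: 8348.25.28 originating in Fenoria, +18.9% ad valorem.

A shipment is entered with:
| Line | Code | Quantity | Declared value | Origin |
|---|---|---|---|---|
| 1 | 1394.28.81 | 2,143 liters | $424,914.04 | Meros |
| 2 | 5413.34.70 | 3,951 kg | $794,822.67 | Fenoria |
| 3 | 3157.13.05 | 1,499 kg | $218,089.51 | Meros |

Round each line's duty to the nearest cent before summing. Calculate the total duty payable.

Line 1 (1394.28.81, Meros, 2,143 liters, $424,914.04):
Base rate for 1394.28.81 is 24%.
Origin Meros qualifies under the Ravay–Meros agreement and 1394.28.81 is covered: preferential rate Free applies instead.
The additional-duty order on 1394.28.81 targets Fenoria, not Meros; it does not apply.
Duty = $424,914.04 × 0% = $0.00.
Line 2 (5413.34.70, Fenoria, 3,951 kg, $794,822.67):
Base rate for 5413.34.70 is 8%.
5413.34.70 has an FTA preferential rate, but origin Fenoria is not Meros; base rate stands.
Duty = $794,822.67 × 8% = $63,585.81.
Line 3 (3157.13.05, Meros, 1,499 kg, $218,089.51):
Base rate for 3157.13.05 is 29.5%.
Origin Meros qualifies under the Ravay–Meros agreement and 3157.13.05 is covered: preferential rate Free applies instead.
The additional-duty order on 3157.13.05 targets Fenoria, not Meros; it does not apply.
Duty = $218,089.51 × 0% = $0.00.
Total = $0.00 + $63,585.81 + $0.00 = $63,585.81.

$63,585.81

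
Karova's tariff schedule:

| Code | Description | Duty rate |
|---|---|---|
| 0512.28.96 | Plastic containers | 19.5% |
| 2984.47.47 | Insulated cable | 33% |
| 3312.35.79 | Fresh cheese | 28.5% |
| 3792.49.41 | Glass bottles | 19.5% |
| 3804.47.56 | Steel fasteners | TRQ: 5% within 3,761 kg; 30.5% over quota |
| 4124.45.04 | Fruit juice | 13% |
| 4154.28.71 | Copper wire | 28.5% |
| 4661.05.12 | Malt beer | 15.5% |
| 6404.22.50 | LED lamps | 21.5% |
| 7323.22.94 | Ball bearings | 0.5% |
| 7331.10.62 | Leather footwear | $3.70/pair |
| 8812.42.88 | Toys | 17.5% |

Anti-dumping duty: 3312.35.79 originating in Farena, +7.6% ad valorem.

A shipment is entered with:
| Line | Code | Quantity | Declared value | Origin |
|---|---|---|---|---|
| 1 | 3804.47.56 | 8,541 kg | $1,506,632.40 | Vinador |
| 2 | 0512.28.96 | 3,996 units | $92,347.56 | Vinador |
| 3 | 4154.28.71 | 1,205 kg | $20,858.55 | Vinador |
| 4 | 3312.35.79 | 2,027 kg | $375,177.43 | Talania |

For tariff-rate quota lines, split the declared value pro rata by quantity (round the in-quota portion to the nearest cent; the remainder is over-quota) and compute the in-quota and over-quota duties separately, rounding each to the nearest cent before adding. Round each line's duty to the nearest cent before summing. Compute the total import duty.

Line 1 (3804.47.56, Vinador, 8,541 kg, $1,506,632.40):
Code 3804.47.56 is under a tariff-rate quota (threshold 3,761 kg). In-quota: 3,761 kg at 5%; over-quota: 4,780 kg at 30.5%.
Pro-rata value split: in-quota = $1,506,632.40 × 3,761/8,541 = $663,440.40; over-quota = $1,506,632.40 − $663,440.40 = $843,192.00.
In-quota duty = $663,440.40 × 5% = $33,172.02. Over-quota duty = $843,192.00 × 30.5% = $257,173.56.
Line duty = $33,172.02 + $257,173.56 = $290,345.58.
Line 2 (0512.28.96, Vinador, 3,996 units, $92,347.56):
Base rate for 0512.28.96 is 19.5%.
Duty = $92,347.56 × 19.5% = $18,007.77.
Line 3 (4154.28.71, Vinador, 1,205 kg, $20,858.55):
Base rate for 4154.28.71 is 28.5%.
Duty = $20,858.55 × 28.5% = $5,944.69.
Line 4 (3312.35.79, Talania, 2,027 kg, $375,177.43):
Base rate for 3312.35.79 is 28.5%.
The additional-duty order on 3312.35.79 targets Farena, not Talania; it does not apply.
Duty = $375,177.43 × 28.5% = $106,925.57.
Total = $290,345.58 + $18,007.77 + $5,944.69 + $106,925.57 = $421,223.61.

$421,223.61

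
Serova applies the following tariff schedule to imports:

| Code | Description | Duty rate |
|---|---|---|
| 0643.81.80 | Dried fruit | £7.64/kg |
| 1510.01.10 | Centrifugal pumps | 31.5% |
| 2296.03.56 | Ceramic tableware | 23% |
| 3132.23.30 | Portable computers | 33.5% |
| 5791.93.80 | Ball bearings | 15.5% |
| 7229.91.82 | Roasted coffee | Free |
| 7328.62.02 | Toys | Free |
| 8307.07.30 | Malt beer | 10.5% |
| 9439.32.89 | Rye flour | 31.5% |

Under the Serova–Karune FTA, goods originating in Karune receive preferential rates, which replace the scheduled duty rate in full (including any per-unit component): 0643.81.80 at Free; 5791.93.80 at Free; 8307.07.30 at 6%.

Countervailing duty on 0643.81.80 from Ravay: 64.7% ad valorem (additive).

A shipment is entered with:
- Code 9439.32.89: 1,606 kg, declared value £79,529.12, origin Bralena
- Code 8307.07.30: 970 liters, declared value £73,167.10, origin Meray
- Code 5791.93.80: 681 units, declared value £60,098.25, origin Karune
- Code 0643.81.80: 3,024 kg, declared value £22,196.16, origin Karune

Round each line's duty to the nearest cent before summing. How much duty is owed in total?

Line 1 (9439.32.89, Bralena, 1,606 kg, £79,529.12):
Base rate for 9439.32.89 is 31.5%.
Duty = £79,529.12 × 31.5% = £25,051.67.
Line 2 (8307.07.30, Meray, 970 liters, £73,167.10):
Base rate for 8307.07.30 is 10.5%.
8307.07.30 has an FTA preferential rate, but origin Meray is not Karune; base rate stands.
Duty = £73,167.10 × 10.5% = £7,682.55.
Line 3 (5791.93.80, Karune, 681 units, £60,098.25):
Base rate for 5791.93.80 is 15.5%.
Origin Karune qualifies under the Serova–Karune agreement and 5791.93.80 is covered: preferential rate Free applies instead.
Duty = £60,098.25 × 0% = £0.00.
Line 4 (0643.81.80, Karune, 3,024 kg, £22,196.16):
Base rate for 0643.81.80 is £7.64/kg.
Origin Karune qualifies under the Serova–Karune agreement and 0643.81.80 is covered: preferential rate Free applies instead.
The additional-duty order on 0643.81.80 targets Ravay, not Karune; it does not apply.
Duty = £22,196.16 × 0% = £0.00.
Total = £25,051.67 + £7,682.55 + £0.00 + £0.00 = £32,734.22.

£32,734.22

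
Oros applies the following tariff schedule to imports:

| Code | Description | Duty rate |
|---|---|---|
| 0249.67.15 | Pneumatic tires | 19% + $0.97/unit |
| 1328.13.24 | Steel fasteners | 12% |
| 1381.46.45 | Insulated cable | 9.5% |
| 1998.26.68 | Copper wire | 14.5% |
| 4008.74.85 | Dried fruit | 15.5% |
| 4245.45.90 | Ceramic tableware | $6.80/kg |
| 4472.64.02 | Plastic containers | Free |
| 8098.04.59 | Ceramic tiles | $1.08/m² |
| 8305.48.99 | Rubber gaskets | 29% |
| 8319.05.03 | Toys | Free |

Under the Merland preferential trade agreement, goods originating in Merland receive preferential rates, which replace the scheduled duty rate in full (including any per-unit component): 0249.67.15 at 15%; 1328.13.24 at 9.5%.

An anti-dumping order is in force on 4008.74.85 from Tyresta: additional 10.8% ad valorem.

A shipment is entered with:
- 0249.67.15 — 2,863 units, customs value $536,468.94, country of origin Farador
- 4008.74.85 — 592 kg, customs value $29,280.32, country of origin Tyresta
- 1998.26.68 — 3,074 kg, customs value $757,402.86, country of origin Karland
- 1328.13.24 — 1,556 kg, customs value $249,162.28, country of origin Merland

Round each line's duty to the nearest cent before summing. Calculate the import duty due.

Line 1 (0249.67.15, Farador, 2,863 units, $536,468.94):
Base rate for 0249.67.15 is 19% + $0.97/unit.
0249.67.15 has an FTA preferential rate, but origin Farador is not Merland; base rate stands.
Duty = $536,468.94 × 19% + 2,863 × $0.97 = $104,706.21.
Line 2 (4008.74.85, Tyresta, 592 kg, $29,280.32):
Base rate for 4008.74.85 is 15.5%.
Additional duty on 4008.74.85 from Tyresta: +10.8%. Applied ad valorem rate: 15.5% + 10.8% = 26.3%.
Duty = $29,280.32 × 26.3% = $7,700.72.
Line 3 (1998.26.68, Karland, 3,074 kg, $757,402.86):
Base rate for 1998.26.68 is 14.5%.
Duty = $757,402.86 × 14.5% = $109,823.41.
Line 4 (1328.13.24, Merland, 1,556 kg, $249,162.28):
Base rate for 1328.13.24 is 12%.
Origin Merland qualifies under the Oros–Merland agreement and 1328.13.24 is covered: preferential rate 9.5% applies instead.
Duty = $249,162.28 × 9.5% = $23,670.42.
Total = $104,706.21 + $7,700.72 + $109,823.41 + $23,670.42 = $245,900.76.

$245,900.76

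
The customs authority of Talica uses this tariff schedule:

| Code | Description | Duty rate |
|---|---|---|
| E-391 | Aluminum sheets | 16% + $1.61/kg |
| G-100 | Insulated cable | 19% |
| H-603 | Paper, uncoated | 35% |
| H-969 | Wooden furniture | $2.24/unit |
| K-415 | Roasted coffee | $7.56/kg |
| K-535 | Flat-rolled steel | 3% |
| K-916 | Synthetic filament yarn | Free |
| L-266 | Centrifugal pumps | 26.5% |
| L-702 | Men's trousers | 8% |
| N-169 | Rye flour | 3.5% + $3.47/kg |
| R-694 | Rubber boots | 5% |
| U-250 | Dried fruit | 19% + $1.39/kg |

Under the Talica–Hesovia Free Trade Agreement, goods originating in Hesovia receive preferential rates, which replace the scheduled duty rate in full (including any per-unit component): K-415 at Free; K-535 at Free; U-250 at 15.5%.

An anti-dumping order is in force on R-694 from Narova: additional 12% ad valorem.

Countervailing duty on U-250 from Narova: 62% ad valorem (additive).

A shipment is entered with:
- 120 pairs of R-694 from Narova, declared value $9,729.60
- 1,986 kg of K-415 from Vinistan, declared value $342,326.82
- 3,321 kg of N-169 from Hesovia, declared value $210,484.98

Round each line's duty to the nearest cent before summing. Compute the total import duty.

Line 1 (R-694, Narova, 120 pairs, $9,729.60):
Base rate for R-694 is 5%.
Additional duty on R-694 from Narova: +12%. Applied ad valorem rate: 5% + 12% = 17%.
Duty = $9,729.60 × 17% = $1,654.03.
Line 2 (K-415, Vinistan, 1,986 kg, $342,326.82):
Base rate for K-415 is $7.56/kg.
K-415 has an FTA preferential rate, but origin Vinistan is not Hesovia; base rate stands.
Duty = 1,986 × $7.56 = $15,014.16.
Line 3 (N-169, Hesovia, 3,321 kg, $210,484.98):
Base rate for N-169 is 3.5% + $3.47/kg.
Origin Hesovia is the FTA partner but N-169 is not on the preference list; base rate stands.
Duty = $210,484.98 × 3.5% + 3,321 × $3.47 = $18,890.84.
Total = $1,654.03 + $15,014.16 + $18,890.84 = $35,559.03.

$35,559.03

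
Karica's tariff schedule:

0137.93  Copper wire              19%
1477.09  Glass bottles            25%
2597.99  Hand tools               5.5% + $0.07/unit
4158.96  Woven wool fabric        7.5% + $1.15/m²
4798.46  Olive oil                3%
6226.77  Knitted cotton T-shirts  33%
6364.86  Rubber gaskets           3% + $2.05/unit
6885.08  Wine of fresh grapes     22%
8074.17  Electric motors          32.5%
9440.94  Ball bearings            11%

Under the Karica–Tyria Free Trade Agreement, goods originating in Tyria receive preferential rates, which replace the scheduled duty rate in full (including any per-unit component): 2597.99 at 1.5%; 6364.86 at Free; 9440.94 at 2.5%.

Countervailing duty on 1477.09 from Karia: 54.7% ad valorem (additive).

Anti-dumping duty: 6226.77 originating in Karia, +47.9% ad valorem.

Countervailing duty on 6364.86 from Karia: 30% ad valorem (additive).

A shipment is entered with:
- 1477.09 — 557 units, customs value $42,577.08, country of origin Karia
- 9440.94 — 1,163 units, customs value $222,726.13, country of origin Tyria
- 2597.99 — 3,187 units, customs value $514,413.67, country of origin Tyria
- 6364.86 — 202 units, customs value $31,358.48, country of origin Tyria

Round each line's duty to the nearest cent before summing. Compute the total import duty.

Line 1 (1477.09, Karia, 557 units, $42,577.08):
Base rate for 1477.09 is 25%.
Additional duty on 1477.09 from Karia: +54.7%. Applied ad valorem rate: 25% + 54.7% = 79.7%.
Duty = $42,577.08 × 79.7% = $33,933.93.
Line 2 (9440.94, Tyria, 1,163 units, $222,726.13):
Base rate for 9440.94 is 11%.
Origin Tyria qualifies under the Karica–Tyria agreement and 9440.94 is covered: preferential rate 2.5% applies instead.
Duty = $222,726.13 × 2.5% = $5,568.15.
Line 3 (2597.99, Tyria, 3,187 units, $514,413.67):
Base rate for 2597.99 is 5.5% + $0.07/unit.
Origin Tyria qualifies under the Karica–Tyria agreement and 2597.99 is covered: preferential rate 1.5% applies instead.
Duty = $514,413.67 × 1.5% = $7,716.21.
Line 4 (6364.86, Tyria, 202 units, $31,358.48):
Base rate for 6364.86 is 3% + $2.05/unit.
Origin Tyria qualifies under the Karica–Tyria agreement and 6364.86 is covered: preferential rate Free applies instead.
The additional-duty order on 6364.86 targets Karia, not Tyria; it does not apply.
Duty = $31,358.48 × 0% = $0.00.
Total = $33,933.93 + $5,568.15 + $7,716.21 + $0.00 = $47,218.29.

$47,218.29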